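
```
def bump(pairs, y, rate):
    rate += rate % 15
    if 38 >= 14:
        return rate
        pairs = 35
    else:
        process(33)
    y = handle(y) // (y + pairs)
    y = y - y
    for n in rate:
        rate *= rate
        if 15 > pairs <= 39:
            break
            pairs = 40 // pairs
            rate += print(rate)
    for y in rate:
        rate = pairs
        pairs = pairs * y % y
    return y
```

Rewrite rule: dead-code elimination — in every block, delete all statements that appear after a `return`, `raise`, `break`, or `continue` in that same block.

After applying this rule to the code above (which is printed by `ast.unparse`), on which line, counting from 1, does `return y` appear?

16

Transformed code:
def bump(pairs, y, rate):
    rate += rate % 15
    if 38 >= 14:
        return rate
    else:
        process(33)
    y = handle(y) // (y + pairs)
    y = y - y
    for n in rate:
        rate *= rate
        if 15 > pairs <= 39:
            break
    for y in rate:
        rate = pairs
        pairs = pairs * y % y
    return y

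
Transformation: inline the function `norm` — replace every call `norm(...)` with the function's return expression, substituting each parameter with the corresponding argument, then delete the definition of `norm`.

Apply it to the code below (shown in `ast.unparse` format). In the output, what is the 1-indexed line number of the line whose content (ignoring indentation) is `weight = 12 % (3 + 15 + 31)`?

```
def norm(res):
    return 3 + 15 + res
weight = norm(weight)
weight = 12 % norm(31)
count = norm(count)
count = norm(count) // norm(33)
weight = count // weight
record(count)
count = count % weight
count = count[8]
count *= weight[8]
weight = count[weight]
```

Transformed code:
weight = 3 + 15 + weight
weight = 12 % (3 + 15 + 31)
count = 3 + 15 + count
count = (3 + 15 + count) // (3 + 15 + 33)
weight = count // weight
record(count)
count = count % weight
count = count[8]
count *= weight[8]
weight = count[weight]

2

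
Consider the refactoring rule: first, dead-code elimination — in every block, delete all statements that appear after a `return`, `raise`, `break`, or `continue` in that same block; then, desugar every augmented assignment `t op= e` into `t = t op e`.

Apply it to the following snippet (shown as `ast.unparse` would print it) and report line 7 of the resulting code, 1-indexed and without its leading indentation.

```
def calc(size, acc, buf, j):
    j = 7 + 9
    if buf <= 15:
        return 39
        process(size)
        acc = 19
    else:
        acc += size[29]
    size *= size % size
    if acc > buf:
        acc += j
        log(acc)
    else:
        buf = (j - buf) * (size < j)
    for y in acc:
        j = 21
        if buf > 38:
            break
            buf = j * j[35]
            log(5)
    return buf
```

Transformed code:
def calc(size, acc, buf, j):
    j = 7 + 9
    if buf <= 15:
        return 39
    else:
        acc = acc + size[29]
    size = size * (size % size)
    if acc > buf:
        acc = acc + j
        log(acc)
    else:
        buf = (j - buf) * (size < j)
    for y in acc:
        j = 21
        if buf > 38:
            break
    return buf

size = size * (size % size)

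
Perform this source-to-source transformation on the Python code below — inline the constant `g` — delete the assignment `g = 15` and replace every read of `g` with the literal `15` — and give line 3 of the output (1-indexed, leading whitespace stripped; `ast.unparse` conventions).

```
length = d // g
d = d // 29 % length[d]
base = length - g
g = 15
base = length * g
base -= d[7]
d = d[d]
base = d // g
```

base = length - 15

Transformed code:
length = d // 15
d = d // 29 % length[d]
base = length - 15
base = length * 15
base -= d[7]
d = d[d]
base = d // 15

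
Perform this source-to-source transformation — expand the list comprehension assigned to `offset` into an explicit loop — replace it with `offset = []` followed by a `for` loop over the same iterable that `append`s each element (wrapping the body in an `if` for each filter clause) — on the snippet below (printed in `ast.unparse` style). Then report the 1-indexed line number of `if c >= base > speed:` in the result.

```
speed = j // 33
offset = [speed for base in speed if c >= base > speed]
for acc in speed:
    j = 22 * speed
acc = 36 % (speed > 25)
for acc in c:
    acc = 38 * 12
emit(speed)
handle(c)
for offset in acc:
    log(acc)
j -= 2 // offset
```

4

Transformed code:
speed = j // 33
offset = []
for base in speed:
    if c >= base > speed:
        offset.append(speed)
for acc in speed:
    j = 22 * speed
acc = 36 % (speed > 25)
for acc in c:
    acc = 38 * 12
emit(speed)
handle(c)
for offset in acc:
    log(acc)
j -= 2 // offset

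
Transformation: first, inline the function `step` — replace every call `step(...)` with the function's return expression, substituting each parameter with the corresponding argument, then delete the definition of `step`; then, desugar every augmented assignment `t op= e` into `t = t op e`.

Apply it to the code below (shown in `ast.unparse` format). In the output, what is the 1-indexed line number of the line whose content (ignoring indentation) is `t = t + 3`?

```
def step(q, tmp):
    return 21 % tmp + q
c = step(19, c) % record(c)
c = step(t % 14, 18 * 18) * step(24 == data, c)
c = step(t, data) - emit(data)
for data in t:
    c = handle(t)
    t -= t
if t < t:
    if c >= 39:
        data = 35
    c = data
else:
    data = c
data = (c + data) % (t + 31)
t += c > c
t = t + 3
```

Transformed code:
c = (21 % c + 19) % record(c)
c = (21 % (18 * 18) + t % 14) * (21 % c + (24 == data))
c = 21 % data + t - emit(data)
for data in t:
    c = handle(t)
    t = t - t
if t < t:
    if c >= 39:
        data = 35
    c = data
else:
    data = c
data = (c + data) % (t + 31)
t = t + (c > c)
t = t + 3

15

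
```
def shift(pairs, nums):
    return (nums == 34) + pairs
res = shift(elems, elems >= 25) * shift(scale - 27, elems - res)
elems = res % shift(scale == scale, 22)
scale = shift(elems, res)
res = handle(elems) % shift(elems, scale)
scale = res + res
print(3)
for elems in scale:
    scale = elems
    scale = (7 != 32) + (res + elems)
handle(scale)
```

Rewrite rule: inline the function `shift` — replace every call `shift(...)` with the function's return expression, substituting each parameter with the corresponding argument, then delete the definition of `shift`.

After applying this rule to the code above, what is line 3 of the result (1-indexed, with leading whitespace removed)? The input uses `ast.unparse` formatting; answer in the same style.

scale = (res == 34) + elems

Transformed code:
res = (((elems >= 25) == 34) + elems) * ((elems - res == 34) + (scale - 27))
elems = res % ((22 == 34) + (scale == scale))
scale = (res == 34) + elems
res = handle(elems) % ((scale == 34) + elems)
scale = res + res
print(3)
for elems in scale:
    scale = elems
    scale = (7 != 32) + (res + elems)
handle(scale)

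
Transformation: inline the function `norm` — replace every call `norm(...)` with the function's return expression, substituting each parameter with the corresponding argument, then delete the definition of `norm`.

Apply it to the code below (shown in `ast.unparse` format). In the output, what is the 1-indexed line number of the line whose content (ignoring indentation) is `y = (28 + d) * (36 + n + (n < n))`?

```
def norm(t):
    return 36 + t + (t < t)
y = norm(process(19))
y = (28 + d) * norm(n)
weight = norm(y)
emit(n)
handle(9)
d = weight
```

2

Transformed code:
y = 36 + process(19) + (process(19) < process(19))
y = (28 + d) * (36 + n + (n < n))
weight = 36 + y + (y < y)
emit(n)
handle(9)
d = weight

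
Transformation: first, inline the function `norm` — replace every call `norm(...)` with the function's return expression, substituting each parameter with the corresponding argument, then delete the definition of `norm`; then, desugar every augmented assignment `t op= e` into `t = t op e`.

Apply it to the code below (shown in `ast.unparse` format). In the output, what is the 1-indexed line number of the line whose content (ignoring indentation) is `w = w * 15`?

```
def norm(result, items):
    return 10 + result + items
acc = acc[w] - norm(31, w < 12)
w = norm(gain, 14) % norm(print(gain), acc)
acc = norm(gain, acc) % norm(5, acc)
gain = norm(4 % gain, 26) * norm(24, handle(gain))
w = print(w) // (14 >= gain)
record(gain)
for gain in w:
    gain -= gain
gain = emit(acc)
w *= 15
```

10

Transformed code:
acc = acc[w] - (10 + 31 + (w < 12))
w = (10 + gain + 14) % (10 + print(gain) + acc)
acc = (10 + gain + acc) % (10 + 5 + acc)
gain = (10 + 4 % gain + 26) * (10 + 24 + handle(gain))
w = print(w) // (14 >= gain)
record(gain)
for gain in w:
    gain = gain - gain
gain = emit(acc)
w = w * 15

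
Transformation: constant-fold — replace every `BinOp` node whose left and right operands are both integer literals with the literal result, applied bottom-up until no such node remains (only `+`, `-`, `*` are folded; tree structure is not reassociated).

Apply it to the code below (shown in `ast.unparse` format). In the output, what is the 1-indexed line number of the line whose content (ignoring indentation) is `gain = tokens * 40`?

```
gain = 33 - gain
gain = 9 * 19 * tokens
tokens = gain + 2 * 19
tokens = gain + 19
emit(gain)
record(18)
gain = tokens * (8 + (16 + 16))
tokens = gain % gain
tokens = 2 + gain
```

Transformed code:
gain = 33 - gain
gain = 171 * tokens
tokens = gain + 38
tokens = gain + 19
emit(gain)
record(18)
gain = tokens * 40
tokens = gain % gain
tokens = 2 + gain

7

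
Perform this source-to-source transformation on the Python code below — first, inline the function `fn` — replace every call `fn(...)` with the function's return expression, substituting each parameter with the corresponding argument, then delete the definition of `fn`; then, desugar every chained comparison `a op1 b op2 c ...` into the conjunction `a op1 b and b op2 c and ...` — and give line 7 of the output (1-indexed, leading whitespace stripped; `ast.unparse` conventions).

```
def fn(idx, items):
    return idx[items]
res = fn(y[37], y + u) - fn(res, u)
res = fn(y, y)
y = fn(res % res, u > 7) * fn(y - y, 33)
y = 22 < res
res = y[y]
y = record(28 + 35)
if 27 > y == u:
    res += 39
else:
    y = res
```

Transformed code:
res = y[37][y + u] - res[u]
res = y[y]
y = (res % res)[u > 7] * (y - y)[33]
y = 22 < res
res = y[y]
y = record(28 + 35)
if 27 > y and y == u:
    res += 39
else:
    y = res

if 27 > y and y == u:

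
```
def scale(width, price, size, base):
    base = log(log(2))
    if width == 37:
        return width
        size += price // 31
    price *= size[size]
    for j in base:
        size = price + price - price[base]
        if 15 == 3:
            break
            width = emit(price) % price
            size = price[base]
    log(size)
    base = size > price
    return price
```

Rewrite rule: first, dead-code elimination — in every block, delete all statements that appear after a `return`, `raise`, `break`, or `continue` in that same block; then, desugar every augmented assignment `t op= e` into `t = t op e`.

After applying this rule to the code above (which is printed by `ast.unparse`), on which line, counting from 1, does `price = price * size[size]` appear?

Transformed code:
def scale(width, price, size, base):
    base = log(log(2))
    if width == 37:
        return width
    price = price * size[size]
    for j in base:
        size = price + price - price[base]
        if 15 == 3:
            break
    log(size)
    base = size > price
    return price

5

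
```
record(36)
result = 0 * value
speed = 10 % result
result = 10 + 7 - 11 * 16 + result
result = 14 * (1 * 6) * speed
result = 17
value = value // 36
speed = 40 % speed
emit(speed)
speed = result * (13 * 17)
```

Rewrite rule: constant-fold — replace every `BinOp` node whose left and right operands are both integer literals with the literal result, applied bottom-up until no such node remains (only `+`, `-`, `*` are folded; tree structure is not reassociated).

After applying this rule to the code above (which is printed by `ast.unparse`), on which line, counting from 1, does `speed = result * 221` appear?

Transformed code:
record(36)
result = 0 * value
speed = 10 % result
result = -159 + result
result = 84 * speed
result = 17
value = value // 36
speed = 40 % speed
emit(speed)
speed = result * 221

10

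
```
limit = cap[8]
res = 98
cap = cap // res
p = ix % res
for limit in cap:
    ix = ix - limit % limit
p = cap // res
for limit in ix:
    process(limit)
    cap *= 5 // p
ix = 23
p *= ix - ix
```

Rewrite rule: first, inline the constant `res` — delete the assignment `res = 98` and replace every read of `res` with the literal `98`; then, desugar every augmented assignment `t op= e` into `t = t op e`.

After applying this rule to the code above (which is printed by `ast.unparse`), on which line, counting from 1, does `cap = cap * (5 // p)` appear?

9

Transformed code:
limit = cap[8]
cap = cap // 98
p = ix % 98
for limit in cap:
    ix = ix - limit % limit
p = cap // 98
for limit in ix:
    process(limit)
    cap = cap * (5 // p)
ix = 23
p = p * (ix - ix)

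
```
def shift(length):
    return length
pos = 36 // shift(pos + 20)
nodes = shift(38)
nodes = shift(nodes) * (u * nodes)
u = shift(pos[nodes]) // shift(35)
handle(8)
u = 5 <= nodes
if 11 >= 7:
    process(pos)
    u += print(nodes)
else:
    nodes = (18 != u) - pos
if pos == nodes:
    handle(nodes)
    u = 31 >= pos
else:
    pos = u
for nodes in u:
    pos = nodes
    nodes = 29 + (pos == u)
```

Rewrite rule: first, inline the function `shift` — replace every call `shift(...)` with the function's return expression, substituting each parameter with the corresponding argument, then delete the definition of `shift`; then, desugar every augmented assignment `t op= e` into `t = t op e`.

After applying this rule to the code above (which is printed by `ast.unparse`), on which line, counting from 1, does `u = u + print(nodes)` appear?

9

Transformed code:
pos = 36 // (pos + 20)
nodes = 38
nodes = nodes * (u * nodes)
u = pos[nodes] // 35
handle(8)
u = 5 <= nodes
if 11 >= 7:
    process(pos)
    u = u + print(nodes)
else:
    nodes = (18 != u) - pos
if pos == nodes:
    handle(nodes)
    u = 31 >= pos
else:
    pos = u
for nodes in u:
    pos = nodes
    nodes = 29 + (pos == u)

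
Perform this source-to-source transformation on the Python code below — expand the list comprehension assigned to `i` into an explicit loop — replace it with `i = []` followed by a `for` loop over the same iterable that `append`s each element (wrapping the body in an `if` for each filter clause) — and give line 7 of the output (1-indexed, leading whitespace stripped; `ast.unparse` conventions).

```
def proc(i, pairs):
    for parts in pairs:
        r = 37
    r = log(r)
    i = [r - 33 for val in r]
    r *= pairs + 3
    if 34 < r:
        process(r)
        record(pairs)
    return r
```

Transformed code:
def proc(i, pairs):
    for parts in pairs:
        r = 37
    r = log(r)
    i = []
    for val in r:
        i.append(r - 33)
    r *= pairs + 3
    if 34 < r:
        process(r)
        record(pairs)
    return r

i.append(r - 33)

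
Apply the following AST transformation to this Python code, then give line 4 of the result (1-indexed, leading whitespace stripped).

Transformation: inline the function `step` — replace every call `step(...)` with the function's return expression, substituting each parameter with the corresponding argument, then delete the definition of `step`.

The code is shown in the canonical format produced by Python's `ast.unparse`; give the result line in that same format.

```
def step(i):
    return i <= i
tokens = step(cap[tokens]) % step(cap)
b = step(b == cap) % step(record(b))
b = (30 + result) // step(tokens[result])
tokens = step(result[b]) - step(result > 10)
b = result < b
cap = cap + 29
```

tokens = (result[b] <= result[b]) - ((result > 10) <= (result > 10))

Transformed code:
tokens = (cap[tokens] <= cap[tokens]) % (cap <= cap)
b = ((b == cap) <= (b == cap)) % (record(b) <= record(b))
b = (30 + result) // (tokens[result] <= tokens[result])
tokens = (result[b] <= result[b]) - ((result > 10) <= (result > 10))
b = result < b
cap = cap + 29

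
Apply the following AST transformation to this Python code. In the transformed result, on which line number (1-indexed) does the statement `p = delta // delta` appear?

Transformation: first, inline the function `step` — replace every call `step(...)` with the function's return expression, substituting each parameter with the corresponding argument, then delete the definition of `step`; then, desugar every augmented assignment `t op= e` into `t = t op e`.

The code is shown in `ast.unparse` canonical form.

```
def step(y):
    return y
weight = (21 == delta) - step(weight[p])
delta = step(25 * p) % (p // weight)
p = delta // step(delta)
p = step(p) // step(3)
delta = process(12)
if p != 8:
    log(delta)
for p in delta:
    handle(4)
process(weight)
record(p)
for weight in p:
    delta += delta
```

3

Transformed code:
weight = (21 == delta) - weight[p]
delta = 25 * p % (p // weight)
p = delta // delta
p = p // 3
delta = process(12)
if p != 8:
    log(delta)
for p in delta:
    handle(4)
process(weight)
record(p)
for weight in p:
    delta = delta + delta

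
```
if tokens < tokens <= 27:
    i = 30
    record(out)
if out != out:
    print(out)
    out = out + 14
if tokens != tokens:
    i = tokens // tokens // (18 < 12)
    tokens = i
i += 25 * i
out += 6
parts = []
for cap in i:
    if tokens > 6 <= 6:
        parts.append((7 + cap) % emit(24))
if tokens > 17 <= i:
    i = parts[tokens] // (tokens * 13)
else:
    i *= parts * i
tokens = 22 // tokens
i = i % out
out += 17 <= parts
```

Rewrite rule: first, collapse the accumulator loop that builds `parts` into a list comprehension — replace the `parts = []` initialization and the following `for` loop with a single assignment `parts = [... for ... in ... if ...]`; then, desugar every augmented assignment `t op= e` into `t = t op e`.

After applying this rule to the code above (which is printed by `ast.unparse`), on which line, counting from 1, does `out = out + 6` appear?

11

Transformed code:
if tokens < tokens <= 27:
    i = 30
    record(out)
if out != out:
    print(out)
    out = out + 14
if tokens != tokens:
    i = tokens // tokens // (18 < 12)
    tokens = i
i = i + 25 * i
out = out + 6
parts = [(7 + cap) % emit(24) for cap in i if tokens > 6 <= 6]
if tokens > 17 <= i:
    i = parts[tokens] // (tokens * 13)
else:
    i = i * (parts * i)
tokens = 22 // tokens
i = i % out
out = out + (17 <= parts)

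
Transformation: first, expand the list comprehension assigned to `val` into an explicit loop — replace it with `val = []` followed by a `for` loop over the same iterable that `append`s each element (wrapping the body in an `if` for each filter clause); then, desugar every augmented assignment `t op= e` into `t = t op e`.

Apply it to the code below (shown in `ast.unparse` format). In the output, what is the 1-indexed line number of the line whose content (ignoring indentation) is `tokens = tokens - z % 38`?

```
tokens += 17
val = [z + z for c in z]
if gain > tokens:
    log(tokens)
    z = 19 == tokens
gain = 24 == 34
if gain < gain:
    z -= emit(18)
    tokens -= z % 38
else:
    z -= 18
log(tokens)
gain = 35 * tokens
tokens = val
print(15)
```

11

Transformed code:
tokens = tokens + 17
val = []
for c in z:
    val.append(z + z)
if gain > tokens:
    log(tokens)
    z = 19 == tokens
gain = 24 == 34
if gain < gain:
    z = z - emit(18)
    tokens = tokens - z % 38
else:
    z = z - 18
log(tokens)
gain = 35 * tokens
tokens = val
print(15)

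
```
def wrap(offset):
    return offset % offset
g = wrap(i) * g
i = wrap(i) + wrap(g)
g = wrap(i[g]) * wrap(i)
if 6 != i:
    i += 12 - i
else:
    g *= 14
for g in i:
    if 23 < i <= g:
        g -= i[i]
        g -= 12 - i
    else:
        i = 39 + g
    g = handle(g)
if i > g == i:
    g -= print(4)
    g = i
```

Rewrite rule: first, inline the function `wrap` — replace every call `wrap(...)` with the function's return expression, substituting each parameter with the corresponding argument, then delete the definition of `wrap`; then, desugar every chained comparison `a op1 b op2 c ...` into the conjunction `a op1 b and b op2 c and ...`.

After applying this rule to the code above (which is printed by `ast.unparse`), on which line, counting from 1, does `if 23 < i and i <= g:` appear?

9

Transformed code:
g = i % i * g
i = i % i + g % g
g = i[g] % i[g] * (i % i)
if 6 != i:
    i += 12 - i
else:
    g *= 14
for g in i:
    if 23 < i and i <= g:
        g -= i[i]
        g -= 12 - i
    else:
        i = 39 + g
    g = handle(g)
if i > g and g == i:
    g -= print(4)
    g = i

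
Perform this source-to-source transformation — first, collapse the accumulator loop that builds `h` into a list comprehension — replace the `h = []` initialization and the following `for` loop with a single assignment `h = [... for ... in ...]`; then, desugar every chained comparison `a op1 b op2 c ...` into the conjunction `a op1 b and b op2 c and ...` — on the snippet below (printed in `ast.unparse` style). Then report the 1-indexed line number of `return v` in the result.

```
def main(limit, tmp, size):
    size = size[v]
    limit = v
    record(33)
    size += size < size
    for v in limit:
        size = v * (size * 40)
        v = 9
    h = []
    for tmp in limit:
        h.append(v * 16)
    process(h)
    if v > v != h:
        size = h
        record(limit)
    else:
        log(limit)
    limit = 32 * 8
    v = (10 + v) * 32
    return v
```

18

Transformed code:
def main(limit, tmp, size):
    size = size[v]
    limit = v
    record(33)
    size += size < size
    for v in limit:
        size = v * (size * 40)
        v = 9
    h = [v * 16 for tmp in limit]
    process(h)
    if v > v and v != h:
        size = h
        record(limit)
    else:
        log(limit)
    limit = 32 * 8
    v = (10 + v) * 32
    return v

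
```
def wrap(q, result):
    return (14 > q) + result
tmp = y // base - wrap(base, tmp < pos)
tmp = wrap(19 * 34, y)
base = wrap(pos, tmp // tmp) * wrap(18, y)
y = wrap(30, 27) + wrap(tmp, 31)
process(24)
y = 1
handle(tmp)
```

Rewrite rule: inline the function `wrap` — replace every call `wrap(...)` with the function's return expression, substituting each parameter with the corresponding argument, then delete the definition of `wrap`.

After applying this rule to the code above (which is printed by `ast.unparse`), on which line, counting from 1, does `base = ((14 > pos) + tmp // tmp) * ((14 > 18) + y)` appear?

Transformed code:
tmp = y // base - ((14 > base) + (tmp < pos))
tmp = (14 > 19 * 34) + y
base = ((14 > pos) + tmp // tmp) * ((14 > 18) + y)
y = (14 > 30) + 27 + ((14 > tmp) + 31)
process(24)
y = 1
handle(tmp)

3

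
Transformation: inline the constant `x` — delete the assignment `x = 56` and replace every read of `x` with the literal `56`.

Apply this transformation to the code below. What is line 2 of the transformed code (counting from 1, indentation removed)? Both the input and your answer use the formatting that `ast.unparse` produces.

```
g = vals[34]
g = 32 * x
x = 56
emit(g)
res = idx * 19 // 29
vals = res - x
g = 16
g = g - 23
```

g = 32 * 56

Transformed code:
g = vals[34]
g = 32 * 56
emit(g)
res = idx * 19 // 29
vals = res - 56
g = 16
g = g - 23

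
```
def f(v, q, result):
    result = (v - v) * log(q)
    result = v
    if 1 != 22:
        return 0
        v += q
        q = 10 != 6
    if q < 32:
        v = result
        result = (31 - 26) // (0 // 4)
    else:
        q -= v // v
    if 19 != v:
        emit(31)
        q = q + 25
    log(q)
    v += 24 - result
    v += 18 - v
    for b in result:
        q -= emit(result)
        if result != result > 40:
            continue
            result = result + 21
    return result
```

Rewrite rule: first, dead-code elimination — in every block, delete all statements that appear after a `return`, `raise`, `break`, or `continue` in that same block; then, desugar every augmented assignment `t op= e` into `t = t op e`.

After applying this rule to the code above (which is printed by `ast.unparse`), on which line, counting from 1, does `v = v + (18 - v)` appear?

16

Transformed code:
def f(v, q, result):
    result = (v - v) * log(q)
    result = v
    if 1 != 22:
        return 0
    if q < 32:
        v = result
        result = (31 - 26) // (0 // 4)
    else:
        q = q - v // v
    if 19 != v:
        emit(31)
        q = q + 25
    log(q)
    v = v + (24 - result)
    v = v + (18 - v)
    for b in result:
        q = q - emit(result)
        if result != result > 40:
            continue
    return result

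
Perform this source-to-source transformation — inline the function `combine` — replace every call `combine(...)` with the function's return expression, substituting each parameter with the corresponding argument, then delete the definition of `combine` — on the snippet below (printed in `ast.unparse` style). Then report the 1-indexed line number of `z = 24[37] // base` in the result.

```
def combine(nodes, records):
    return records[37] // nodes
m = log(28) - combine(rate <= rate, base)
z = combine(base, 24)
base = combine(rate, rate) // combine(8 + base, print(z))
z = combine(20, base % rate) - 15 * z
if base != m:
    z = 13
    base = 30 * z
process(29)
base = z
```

Transformed code:
m = log(28) - base[37] // (rate <= rate)
z = 24[37] // base
base = rate[37] // rate // (print(z)[37] // (8 + base))
z = (base % rate)[37] // 20 - 15 * z
if base != m:
    z = 13
    base = 30 * z
process(29)
base = z

2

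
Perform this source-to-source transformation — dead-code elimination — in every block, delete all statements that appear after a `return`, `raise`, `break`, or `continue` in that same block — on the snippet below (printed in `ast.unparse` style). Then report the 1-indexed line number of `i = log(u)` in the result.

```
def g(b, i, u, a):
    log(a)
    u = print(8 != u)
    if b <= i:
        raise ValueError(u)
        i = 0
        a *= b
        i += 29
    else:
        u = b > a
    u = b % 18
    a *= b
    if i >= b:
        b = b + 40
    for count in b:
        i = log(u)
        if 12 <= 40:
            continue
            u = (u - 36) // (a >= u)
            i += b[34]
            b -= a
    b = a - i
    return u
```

13

Transformed code:
def g(b, i, u, a):
    log(a)
    u = print(8 != u)
    if b <= i:
        raise ValueError(u)
    else:
        u = b > a
    u = b % 18
    a *= b
    if i >= b:
        b = b + 40
    for count in b:
        i = log(u)
        if 12 <= 40:
            continue
    b = a - i
    return u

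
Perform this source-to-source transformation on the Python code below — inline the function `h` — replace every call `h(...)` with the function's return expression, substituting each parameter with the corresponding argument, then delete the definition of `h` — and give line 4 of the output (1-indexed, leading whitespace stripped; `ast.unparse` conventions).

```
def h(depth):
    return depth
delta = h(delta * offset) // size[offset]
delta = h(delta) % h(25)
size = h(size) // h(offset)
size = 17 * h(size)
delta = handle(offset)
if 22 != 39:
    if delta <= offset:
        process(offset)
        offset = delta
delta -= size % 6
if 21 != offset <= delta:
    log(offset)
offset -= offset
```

size = 17 * size

Transformed code:
delta = delta * offset // size[offset]
delta = delta % 25
size = size // offset
size = 17 * size
delta = handle(offset)
if 22 != 39:
    if delta <= offset:
        process(offset)
        offset = delta
delta -= size % 6
if 21 != offset <= delta:
    log(offset)
offset -= offset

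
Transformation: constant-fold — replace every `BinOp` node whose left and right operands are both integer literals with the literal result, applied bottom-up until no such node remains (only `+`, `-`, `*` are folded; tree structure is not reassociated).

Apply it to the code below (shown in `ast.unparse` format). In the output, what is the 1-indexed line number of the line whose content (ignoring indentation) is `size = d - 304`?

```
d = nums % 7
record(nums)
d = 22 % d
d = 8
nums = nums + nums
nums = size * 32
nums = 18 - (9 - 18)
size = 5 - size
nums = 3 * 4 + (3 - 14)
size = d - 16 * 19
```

Transformed code:
d = nums % 7
record(nums)
d = 22 % d
d = 8
nums = nums + nums
nums = size * 32
nums = 27
size = 5 - size
nums = 1
size = d - 304

10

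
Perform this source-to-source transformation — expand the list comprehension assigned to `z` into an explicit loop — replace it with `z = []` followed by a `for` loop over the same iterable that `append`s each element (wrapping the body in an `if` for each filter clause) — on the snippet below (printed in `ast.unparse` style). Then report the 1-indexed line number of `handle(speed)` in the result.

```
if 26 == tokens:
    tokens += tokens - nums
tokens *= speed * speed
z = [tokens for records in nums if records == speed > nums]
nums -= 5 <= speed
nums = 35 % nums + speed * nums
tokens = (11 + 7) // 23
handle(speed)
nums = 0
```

Transformed code:
if 26 == tokens:
    tokens += tokens - nums
tokens *= speed * speed
z = []
for records in nums:
    if records == speed > nums:
        z.append(tokens)
nums -= 5 <= speed
nums = 35 % nums + speed * nums
tokens = (11 + 7) // 23
handle(speed)
nums = 0

11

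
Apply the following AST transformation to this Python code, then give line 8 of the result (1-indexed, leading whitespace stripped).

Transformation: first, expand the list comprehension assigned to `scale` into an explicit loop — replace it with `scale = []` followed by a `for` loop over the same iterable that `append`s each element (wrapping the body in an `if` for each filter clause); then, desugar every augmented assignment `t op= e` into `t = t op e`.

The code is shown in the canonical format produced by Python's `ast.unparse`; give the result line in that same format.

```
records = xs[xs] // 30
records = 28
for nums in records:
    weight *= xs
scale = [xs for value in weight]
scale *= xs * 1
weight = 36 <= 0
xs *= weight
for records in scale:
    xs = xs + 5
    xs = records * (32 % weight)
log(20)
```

Transformed code:
records = xs[xs] // 30
records = 28
for nums in records:
    weight = weight * xs
scale = []
for value in weight:
    scale.append(xs)
scale = scale * (xs * 1)
weight = 36 <= 0
xs = xs * weight
for records in scale:
    xs = xs + 5
    xs = records * (32 % weight)
log(20)

scale = scale * (xs * 1)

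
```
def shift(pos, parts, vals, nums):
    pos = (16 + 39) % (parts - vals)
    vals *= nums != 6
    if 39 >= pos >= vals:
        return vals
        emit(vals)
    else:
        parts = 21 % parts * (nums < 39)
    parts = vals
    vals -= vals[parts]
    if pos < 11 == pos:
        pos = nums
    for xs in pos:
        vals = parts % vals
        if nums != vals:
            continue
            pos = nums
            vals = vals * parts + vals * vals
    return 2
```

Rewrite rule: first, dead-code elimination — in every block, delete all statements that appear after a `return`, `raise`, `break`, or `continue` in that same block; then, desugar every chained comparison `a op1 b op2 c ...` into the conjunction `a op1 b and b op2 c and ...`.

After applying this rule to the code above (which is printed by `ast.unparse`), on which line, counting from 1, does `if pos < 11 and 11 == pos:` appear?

Transformed code:
def shift(pos, parts, vals, nums):
    pos = (16 + 39) % (parts - vals)
    vals *= nums != 6
    if 39 >= pos and pos >= vals:
        return vals
    else:
        parts = 21 % parts * (nums < 39)
    parts = vals
    vals -= vals[parts]
    if pos < 11 and 11 == pos:
        pos = nums
    for xs in pos:
        vals = parts % vals
        if nums != vals:
            continue
    return 2

10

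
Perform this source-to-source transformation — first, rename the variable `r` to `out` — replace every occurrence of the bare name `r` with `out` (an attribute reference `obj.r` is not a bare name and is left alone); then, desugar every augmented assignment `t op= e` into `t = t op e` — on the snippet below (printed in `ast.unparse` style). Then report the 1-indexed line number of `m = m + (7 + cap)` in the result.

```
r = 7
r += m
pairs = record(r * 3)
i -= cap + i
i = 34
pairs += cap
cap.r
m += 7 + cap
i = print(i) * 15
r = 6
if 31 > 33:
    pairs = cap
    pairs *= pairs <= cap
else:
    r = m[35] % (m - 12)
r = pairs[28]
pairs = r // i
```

Transformed code:
out = 7
out = out + m
pairs = record(out * 3)
i = i - (cap + i)
i = 34
pairs = pairs + cap
cap.r
m = m + (7 + cap)
i = print(i) * 15
out = 6
if 31 > 33:
    pairs = cap
    pairs = pairs * (pairs <= cap)
else:
    out = m[35] % (m - 12)
out = pairs[28]
pairs = out // i

8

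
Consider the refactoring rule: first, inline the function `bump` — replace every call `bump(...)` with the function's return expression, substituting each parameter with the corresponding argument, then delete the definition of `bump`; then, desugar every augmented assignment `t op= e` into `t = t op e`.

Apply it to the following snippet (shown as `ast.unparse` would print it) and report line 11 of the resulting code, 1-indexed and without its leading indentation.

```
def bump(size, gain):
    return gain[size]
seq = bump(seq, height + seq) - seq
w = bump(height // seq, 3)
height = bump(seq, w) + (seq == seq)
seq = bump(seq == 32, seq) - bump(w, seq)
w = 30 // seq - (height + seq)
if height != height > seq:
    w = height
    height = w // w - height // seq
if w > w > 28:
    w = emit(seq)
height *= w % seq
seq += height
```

Transformed code:
seq = (height + seq)[seq] - seq
w = 3[height // seq]
height = w[seq] + (seq == seq)
seq = seq[seq == 32] - seq[w]
w = 30 // seq - (height + seq)
if height != height > seq:
    w = height
    height = w // w - height // seq
if w > w > 28:
    w = emit(seq)
height = height * (w % seq)
seq = seq + height

height = height * (w % seq)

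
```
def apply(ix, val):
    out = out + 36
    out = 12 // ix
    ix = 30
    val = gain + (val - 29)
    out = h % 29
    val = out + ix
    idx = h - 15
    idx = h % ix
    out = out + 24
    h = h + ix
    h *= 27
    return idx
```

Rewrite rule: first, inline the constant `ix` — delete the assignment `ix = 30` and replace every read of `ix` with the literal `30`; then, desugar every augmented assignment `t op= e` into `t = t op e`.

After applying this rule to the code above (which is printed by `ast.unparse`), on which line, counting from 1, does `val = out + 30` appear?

6

Transformed code:
def apply(ix, val):
    out = out + 36
    out = 12 // 30
    val = gain + (val - 29)
    out = h % 29
    val = out + 30
    idx = h - 15
    idx = h % 30
    out = out + 24
    h = h + 30
    h = h * 27
    return idx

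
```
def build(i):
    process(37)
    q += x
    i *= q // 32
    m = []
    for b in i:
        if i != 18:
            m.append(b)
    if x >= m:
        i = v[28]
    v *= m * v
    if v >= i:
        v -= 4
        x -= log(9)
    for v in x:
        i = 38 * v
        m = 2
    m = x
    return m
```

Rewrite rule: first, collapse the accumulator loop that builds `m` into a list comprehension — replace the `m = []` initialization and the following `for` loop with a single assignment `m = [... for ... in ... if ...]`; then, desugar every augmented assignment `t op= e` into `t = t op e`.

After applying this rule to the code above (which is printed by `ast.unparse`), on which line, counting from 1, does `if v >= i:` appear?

9

Transformed code:
def build(i):
    process(37)
    q = q + x
    i = i * (q // 32)
    m = [b for b in i if i != 18]
    if x >= m:
        i = v[28]
    v = v * (m * v)
    if v >= i:
        v = v - 4
        x = x - log(9)
    for v in x:
        i = 38 * v
        m = 2
    m = x
    return m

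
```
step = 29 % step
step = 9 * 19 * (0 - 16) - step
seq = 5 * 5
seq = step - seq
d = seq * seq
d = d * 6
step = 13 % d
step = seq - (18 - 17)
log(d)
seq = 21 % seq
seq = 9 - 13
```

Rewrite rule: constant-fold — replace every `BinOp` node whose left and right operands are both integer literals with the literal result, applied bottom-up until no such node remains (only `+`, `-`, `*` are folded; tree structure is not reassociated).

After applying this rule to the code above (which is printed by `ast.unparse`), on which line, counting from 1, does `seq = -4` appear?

Transformed code:
step = 29 % step
step = -2736 - step
seq = 25
seq = step - seq
d = seq * seq
d = d * 6
step = 13 % d
step = seq - 1
log(d)
seq = 21 % seq
seq = -4

11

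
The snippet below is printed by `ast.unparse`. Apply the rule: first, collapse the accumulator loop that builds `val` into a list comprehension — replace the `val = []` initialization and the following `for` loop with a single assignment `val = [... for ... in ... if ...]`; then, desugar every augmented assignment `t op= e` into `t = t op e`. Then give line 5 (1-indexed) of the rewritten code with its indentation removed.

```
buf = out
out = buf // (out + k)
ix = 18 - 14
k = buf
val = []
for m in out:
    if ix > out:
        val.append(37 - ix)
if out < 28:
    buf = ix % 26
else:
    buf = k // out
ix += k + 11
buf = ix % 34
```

val = [37 - ix for m in out if ix > out]

Transformed code:
buf = out
out = buf // (out + k)
ix = 18 - 14
k = buf
val = [37 - ix for m in out if ix > out]
if out < 28:
    buf = ix % 26
else:
    buf = k // out
ix = ix + (k + 11)
buf = ix % 34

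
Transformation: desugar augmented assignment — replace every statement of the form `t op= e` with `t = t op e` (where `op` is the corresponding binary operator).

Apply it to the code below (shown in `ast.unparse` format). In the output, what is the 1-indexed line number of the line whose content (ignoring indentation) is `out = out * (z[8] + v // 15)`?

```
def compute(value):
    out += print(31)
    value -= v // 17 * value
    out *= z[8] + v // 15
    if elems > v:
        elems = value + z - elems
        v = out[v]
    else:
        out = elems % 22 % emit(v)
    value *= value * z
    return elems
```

Transformed code:
def compute(value):
    out = out + print(31)
    value = value - v // 17 * value
    out = out * (z[8] + v // 15)
    if elems > v:
        elems = value + z - elems
        v = out[v]
    else:
        out = elems % 22 % emit(v)
    value = value * (value * z)
    return elems

4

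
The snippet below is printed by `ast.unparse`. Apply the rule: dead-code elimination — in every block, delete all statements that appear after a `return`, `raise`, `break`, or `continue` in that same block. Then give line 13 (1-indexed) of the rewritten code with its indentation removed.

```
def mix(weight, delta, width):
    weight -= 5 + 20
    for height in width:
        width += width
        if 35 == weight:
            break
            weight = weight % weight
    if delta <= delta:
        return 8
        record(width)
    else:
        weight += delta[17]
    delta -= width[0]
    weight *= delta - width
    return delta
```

return delta

Transformed code:
def mix(weight, delta, width):
    weight -= 5 + 20
    for height in width:
        width += width
        if 35 == weight:
            break
    if delta <= delta:
        return 8
    else:
        weight += delta[17]
    delta -= width[0]
    weight *= delta - width
    return delta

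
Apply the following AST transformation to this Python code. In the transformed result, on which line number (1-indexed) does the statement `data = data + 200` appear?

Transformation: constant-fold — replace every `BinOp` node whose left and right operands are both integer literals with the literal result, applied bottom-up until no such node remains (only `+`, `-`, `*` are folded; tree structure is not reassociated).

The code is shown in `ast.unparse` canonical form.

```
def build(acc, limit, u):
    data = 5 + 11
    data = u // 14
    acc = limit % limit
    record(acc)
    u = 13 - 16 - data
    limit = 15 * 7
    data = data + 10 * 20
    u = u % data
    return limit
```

8

Transformed code:
def build(acc, limit, u):
    data = 16
    data = u // 14
    acc = limit % limit
    record(acc)
    u = -3 - data
    limit = 105
    data = data + 200
    u = u % data
    return limit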